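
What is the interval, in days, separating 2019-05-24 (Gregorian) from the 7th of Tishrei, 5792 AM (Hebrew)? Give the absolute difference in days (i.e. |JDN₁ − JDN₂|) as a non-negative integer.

First date → JDN 2458628; second date → JDN 2463134.
The interval is |2458628 − 2463134| = 4506 days.

4506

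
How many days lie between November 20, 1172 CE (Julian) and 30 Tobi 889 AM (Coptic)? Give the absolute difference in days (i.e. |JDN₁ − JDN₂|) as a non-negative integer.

First date → JDN 2149455; second date → JDN 2149521.
The interval is |2149455 − 2149521| = 66 days.

66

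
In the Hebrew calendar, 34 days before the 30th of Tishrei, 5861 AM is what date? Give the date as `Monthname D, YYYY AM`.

Counting 34 days back from JDN 2488375 reaches JDN 2488341, which is Elul 25, 5860 AM.

Elul 25, 5860 AM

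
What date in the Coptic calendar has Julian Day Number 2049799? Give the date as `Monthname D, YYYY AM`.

JDN 2049799 is 21 January 900 in the proleptic Gregorian calendar.
In the Coptic calendar that day is Tobi 21, 616 AM.

Tobi 21, 616 AM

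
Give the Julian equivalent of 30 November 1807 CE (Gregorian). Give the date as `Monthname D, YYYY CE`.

November 18, 1807 CE

At this point the Julian calendar is 12 days behind the Gregorian.
30 November 1807 Gregorian − 12 days → 18 November 1807 Julian.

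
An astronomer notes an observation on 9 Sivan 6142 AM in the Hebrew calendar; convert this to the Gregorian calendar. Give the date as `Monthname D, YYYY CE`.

Both dates share Julian Day Number 2591209; in the Gregorian calendar that is 22 May 2382 CE.

May 22, 2382 CE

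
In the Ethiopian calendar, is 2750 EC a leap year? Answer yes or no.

2750 mod 4 = 2; in the Ethiopian calendar a year is leap when year mod 4 = 3, so it is a common year.

no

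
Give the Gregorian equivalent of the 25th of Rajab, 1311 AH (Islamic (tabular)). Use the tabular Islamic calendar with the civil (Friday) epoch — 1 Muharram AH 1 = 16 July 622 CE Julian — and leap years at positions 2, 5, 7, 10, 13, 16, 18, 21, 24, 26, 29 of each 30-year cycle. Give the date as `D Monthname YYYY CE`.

1 February 1894 CE

Both dates share Julian Day Number 2412861; in the Gregorian calendar that is 1 February 1894 CE.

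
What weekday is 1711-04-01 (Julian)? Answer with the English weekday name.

Sunday

Equivalently 12 April 1711 Gregorian, JDN 2346091.
2346091 ≡ 6 (mod 7); counting from Monday = 0 gives Sunday.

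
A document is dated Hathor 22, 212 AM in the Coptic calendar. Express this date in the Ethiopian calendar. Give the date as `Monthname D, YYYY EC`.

Julian Day Number of the source date = 1902179.
Converting JDN 1902179 to the Ethiopian calendar gives 22 Hidar 488 EC.

Hidar 22, 488 EC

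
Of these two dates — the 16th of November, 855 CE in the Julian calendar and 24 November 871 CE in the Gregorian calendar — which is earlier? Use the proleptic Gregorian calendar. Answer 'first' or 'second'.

first

The two dates have Julian Day Numbers 2033666 and 2039514 respectively.
Since 2033666 < 2039514, the first date comes first.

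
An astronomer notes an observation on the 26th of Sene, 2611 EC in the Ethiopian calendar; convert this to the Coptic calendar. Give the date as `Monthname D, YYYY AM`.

The source date corresponds to 8 July 2619 in the Gregorian calendar (JDN 2677818).
That day falls on 26 Paoni 2335 AM in the Coptic calendar.

Paoni 26, 2335 AM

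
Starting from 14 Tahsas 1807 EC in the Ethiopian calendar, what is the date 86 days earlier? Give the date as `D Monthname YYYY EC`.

Counting 86 days back from JDN 2383965 reaches JDN 2383879, which is 18 Meskerem 1807 EC.

18 Meskerem 1807 EC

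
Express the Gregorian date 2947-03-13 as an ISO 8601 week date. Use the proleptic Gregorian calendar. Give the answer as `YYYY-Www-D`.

2947-W11-1

The weekday is Monday (ISO weekday 1).
That Monday belongs to ISO week 11 of ISO year 2947.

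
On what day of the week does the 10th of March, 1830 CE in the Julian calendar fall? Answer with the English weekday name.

In the Gregorian calendar this is 22 March 1830 (JDN 2389534).
JDN 2389534 mod 7 = 0, and JDN 0 was a Monday, so this is a Monday.

Monday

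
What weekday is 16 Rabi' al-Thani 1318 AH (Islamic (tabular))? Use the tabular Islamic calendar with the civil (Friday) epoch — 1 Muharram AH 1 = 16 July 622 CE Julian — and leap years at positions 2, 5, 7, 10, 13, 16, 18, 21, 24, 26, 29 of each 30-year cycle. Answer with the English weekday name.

Monday

Equivalently 13 August 1900 Gregorian, JDN 2415245.
2415245 ≡ 0 (mod 7); counting from Monday = 0 gives Monday.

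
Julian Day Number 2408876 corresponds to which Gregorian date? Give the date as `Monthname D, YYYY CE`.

March 6, 1883 CE

Counting from JDN 2299161 = 15 Oct 1582 gives an offset of 109715 days.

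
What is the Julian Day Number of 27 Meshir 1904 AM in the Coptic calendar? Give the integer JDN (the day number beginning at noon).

In the Gregorian calendar the same day is 7 March 2188.
JDN 2451545 is 1 January 2000 CE (Gregorian); the target day is +68732 days from there, so JDN = 2520277.

2520277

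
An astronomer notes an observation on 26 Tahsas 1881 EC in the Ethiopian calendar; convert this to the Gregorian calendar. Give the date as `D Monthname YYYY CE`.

3 January 1889 CE

Julian Day Number of the source date = 2411006.
Converting JDN 2411006 to the Gregorian calendar gives 3 January 1889 CE.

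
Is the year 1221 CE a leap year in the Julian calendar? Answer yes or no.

no

1221 mod 4 = 1, so it is a common year in the Julian calendar.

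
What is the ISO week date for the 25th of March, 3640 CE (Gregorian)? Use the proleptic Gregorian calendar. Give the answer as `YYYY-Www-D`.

The weekday is Sunday (ISO weekday 7).
That Sunday belongs to ISO week 12 of ISO year 3640.

3640-W12-7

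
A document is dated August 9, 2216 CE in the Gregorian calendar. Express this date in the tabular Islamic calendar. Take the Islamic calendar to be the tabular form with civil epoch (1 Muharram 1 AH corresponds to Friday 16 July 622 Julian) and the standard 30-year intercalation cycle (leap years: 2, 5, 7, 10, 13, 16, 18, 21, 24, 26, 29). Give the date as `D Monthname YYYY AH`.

Julian Day Number of the source date = 2530658.
Converting JDN 2530658 to the tabular Islamic calendar gives 24 Dhu al-Hijjah 1643 AH.

24 Dhu al-Hijjah 1643 AH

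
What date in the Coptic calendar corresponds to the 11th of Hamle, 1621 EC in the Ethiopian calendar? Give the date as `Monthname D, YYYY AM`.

Epip 11, 1345 AM

Both dates share Julian Day Number 2316236; in the Coptic calendar that is 11 Epip 1345 AM.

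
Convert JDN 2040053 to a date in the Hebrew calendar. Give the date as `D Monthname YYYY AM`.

12 Sivan 4633 AM

JDN 2040053 is 16 May 873 in the proleptic Gregorian calendar.
In the Hebrew calendar that day is 12 Sivan 4633 AM.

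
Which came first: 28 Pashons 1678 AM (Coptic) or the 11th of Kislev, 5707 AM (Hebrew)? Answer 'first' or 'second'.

second

First date → JDN 2437821; second date → JDN 2432159.
JDN 2432159 < JDN 2437821, so the second date is earlier.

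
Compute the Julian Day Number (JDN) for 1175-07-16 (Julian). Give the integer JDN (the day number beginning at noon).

2150423

In the proleptic Gregorian calendar the same day is 23 July 1175.
JDN 2299161 is 15 October 1582 CE (Gregorian); the target day is −148738 days from there, so JDN = 2150423.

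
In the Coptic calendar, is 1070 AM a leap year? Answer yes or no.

no

1070 mod 4 = 2; in the Coptic calendar a year is leap when year mod 4 = 3, so it is a common year.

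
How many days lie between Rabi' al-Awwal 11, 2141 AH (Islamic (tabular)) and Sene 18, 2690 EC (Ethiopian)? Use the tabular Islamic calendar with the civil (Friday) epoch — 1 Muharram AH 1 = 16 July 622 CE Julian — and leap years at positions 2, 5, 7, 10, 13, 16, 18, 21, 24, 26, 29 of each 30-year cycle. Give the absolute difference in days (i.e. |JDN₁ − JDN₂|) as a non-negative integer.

JDN of the first date = 2706854.
JDN of the second date = 2706665.
|2706665 − 2706854| = 189.

189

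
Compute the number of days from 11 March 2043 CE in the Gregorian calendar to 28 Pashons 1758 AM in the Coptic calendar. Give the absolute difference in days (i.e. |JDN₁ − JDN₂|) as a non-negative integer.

279

JDN of the first date = 2467320.
JDN of the second date = 2467041.
|2467041 − 2467320| = 279.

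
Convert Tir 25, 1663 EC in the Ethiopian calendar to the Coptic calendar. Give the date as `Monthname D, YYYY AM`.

Tobi 25, 1387 AM

The source date corresponds to 30 January 1671 in the Gregorian calendar (JDN 2331410).
That day falls on 25 Tobi 1387 AM in the Coptic calendar.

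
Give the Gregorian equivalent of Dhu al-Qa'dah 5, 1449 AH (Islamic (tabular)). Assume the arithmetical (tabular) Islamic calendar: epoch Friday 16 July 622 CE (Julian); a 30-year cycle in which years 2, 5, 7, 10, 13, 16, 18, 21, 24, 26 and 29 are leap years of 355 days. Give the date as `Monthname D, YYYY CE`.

March 31, 2028 CE

Both dates share Julian Day Number 2461862; in the Gregorian calendar that is 31 March 2028 CE.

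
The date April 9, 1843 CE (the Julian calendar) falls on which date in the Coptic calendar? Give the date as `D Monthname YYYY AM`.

14 Parmouti 1559 AM

Julian Day Number of the source date = 2394312.
Converting JDN 2394312 to the Coptic calendar gives 14 Parmouti 1559 AM.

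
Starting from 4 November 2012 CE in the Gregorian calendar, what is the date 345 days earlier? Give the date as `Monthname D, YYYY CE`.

Counting 345 days back from JDN 2456236 reaches JDN 2455891, which is November 25, 2011 CE.

November 25, 2011 CE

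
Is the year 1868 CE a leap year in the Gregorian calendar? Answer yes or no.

yes

1868 is divisible by 4 and not by 100, so it is a leap year.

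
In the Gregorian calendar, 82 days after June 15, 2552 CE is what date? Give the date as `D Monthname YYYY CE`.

JDN of June 15, 2552 CE = 2653325.
2653325 + 82 = 2653407.
JDN 2653407 in the Gregorian calendar is 5 September 2552 CE.

5 September 2552 CE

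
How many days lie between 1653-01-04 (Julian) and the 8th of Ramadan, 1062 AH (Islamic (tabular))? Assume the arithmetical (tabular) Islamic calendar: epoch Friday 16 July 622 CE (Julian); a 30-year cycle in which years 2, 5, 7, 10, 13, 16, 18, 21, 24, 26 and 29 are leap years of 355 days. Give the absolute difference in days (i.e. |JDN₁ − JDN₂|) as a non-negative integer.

JDN of the first date = 2324820.
JDN of the second date = 2324666.
|2324666 − 2324820| = 154.

154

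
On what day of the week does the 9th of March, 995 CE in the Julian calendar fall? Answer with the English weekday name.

Equivalently 14 March 995 Gregorian, JDN 2084549.
Since JDN mod 7 = 5 (0 = Monday), the day is Saturday.

Saturday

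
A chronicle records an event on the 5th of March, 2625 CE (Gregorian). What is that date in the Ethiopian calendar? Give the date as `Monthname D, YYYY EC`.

Julian Day Number of the source date = 2679885.
Converting JDN 2679885 to the Ethiopian calendar gives 21 Yekatit 2617 EC.

Yekatit 21, 2617 EC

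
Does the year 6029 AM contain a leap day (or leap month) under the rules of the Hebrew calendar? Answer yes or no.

Hebrew year 6029 is year 6 of its 19-year Metonic cycle; leap years are at positions 3, 6, 8, 11, 14, 17, 19, so it is a leap year (13 months).

yes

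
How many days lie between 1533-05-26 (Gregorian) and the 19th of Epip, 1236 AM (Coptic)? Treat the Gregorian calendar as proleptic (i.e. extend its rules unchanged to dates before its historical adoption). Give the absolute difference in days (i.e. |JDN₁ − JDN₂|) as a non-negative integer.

First date → JDN 2281122; second date → JDN 2276432.
The interval is |2281122 − 2276432| = 4690 days.

4690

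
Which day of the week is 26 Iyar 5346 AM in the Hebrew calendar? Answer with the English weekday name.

Equivalently 14 May 1586 Gregorian, JDN 2300468.
2300468 ≡ 2 (mod 7); counting from Monday = 0 gives Wednesday.

Wednesday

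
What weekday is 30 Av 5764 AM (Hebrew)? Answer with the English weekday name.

This is JDN 2453235 (17 August 2004 Gregorian).
Since JDN mod 7 = 1 (0 = Monday), the day is Tuesday.

Tuesday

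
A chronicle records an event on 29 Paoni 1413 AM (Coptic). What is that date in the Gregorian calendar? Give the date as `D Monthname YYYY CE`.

Both dates share Julian Day Number 2341061; in the Gregorian calendar that is 3 July 1697 CE.

3 July 1697 CE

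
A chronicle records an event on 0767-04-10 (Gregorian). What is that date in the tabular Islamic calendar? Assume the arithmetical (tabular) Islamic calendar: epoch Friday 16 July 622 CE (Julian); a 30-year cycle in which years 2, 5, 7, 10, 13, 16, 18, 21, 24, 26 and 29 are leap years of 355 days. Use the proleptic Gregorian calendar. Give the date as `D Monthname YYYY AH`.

Julian Day Number of the source date = 2001300.
Converting JDN 2001300 to the tabular Islamic calendar gives 1 Rabi' al-Awwal 150 AH.

1 Rabi' al-Awwal 150 AH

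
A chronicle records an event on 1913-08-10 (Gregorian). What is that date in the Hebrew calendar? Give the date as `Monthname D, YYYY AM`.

Julian Day Number of the source date = 2419990.
Converting JDN 2419990 to the Hebrew calendar gives 7 Av 5673 AM.

Av 7, 5673 AM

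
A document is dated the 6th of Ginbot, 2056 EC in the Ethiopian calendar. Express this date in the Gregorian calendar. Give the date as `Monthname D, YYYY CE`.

May 14, 2064 CE

Both dates share Julian Day Number 2475055; in the Gregorian calendar that is 14 May 2064 CE.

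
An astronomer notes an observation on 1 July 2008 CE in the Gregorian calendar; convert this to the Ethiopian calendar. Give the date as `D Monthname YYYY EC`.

24 Sene 2000 EC

Julian Day Number of the source date = 2454649.
Converting JDN 2454649 to the Ethiopian calendar gives 24 Sene 2000 EC.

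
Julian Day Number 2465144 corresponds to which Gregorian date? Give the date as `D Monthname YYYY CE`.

26 March 2037 CE

Counting from JDN 2299161 = 15 Oct 1582 gives an offset of 165983 days.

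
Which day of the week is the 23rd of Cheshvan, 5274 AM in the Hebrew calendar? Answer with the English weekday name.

This is JDN 2273977 (2 November 1513 Gregorian).
JDN 2273977 mod 7 = 6, and JDN 0 was a Monday, so this is a Sunday.

Sunday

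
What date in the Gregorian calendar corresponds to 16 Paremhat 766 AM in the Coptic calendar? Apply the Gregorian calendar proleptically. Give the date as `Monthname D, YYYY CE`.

March 18, 1050 CE

Julian Day Number of the source date = 2104641.
Converting JDN 2104641 to the Gregorian calendar gives 18 March 1050 CE.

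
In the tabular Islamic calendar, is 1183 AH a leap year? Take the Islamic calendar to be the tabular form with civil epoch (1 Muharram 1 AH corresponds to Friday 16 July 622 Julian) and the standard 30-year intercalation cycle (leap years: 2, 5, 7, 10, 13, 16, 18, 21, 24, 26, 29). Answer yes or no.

Year 1183 AH is year 13 of its 30-year cycle; leap positions are 2, 5, 7, 10, 13, 16, 18, 21, 24, 26, 29, so it is a leap year (355 days).

yes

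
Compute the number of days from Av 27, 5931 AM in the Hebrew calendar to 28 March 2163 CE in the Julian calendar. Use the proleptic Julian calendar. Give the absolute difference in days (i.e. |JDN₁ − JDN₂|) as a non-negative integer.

JDN of the first date = 2514241.
JDN of the second date = 2511180.
|2511180 − 2514241| = 3061.

3061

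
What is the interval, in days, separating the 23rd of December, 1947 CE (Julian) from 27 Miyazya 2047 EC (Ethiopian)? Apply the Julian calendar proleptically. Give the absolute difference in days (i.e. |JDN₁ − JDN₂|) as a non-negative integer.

39202

JDN of the first date = 2432556.
JDN of the second date = 2471758.
|2471758 − 2432556| = 39202.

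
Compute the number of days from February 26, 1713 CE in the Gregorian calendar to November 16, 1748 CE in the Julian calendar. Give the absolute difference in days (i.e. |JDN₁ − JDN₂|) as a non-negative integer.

First date → JDN 2346777; second date → JDN 2359835.
The interval is |2346777 − 2359835| = 13058 days.

13058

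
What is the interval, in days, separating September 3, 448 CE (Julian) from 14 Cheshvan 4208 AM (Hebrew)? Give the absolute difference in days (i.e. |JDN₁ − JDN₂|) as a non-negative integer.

299

First date → JDN 1884936; second date → JDN 1884637.
The interval is |1884936 − 1884637| = 299 days.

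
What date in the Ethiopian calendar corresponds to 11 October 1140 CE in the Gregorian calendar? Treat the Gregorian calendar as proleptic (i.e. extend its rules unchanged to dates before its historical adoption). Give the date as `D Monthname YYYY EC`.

Julian Day Number of the source date = 2137720.
Converting JDN 2137720 to the Ethiopian calendar gives 7 Tikimt 1133 EC.

7 Tikimt 1133 EC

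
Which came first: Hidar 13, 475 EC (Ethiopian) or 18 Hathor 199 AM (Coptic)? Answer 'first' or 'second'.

first

The two dates have Julian Day Numbers 1897421 and 1897426 respectively.
Since 1897421 < 1897426, the first date comes first.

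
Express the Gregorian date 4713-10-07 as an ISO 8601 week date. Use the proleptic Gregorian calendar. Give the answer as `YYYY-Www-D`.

The weekday is Tuesday (ISO weekday 2).
That Tuesday belongs to ISO week 41 of ISO year 4713.

4713-W41-2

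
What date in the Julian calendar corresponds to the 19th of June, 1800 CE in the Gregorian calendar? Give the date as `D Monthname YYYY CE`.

7 June 1800 CE

For dates in this range the Gregorian date is 12 days ahead of the Julian.
19 June 1800 Gregorian − 12 days → 7 June 1800 Julian.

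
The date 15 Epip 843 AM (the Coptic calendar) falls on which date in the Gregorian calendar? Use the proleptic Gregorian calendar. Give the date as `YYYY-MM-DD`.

Both dates share Julian Day Number 2132884; in the Gregorian calendar that is 16 July 1127 CE.

1127-07-16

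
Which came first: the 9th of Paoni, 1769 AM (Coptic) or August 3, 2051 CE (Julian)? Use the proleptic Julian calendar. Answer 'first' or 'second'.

First date → JDN 2471070; second date → JDN 2470400.
JDN 2470400 < JDN 2471070, so the second date is earlier.

second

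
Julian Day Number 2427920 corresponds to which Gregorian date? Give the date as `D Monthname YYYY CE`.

27 April 1935 CE

JDN 2451545 is 1 Jan 2000; 2427920 is −23625 days from there.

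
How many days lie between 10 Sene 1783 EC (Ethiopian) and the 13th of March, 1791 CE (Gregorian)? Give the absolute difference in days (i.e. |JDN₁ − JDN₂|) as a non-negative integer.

First date → JDN 2375375; second date → JDN 2375281.
The interval is |2375375 − 2375281| = 94 days.

94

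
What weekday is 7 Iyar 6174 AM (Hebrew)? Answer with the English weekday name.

Equivalently 27 April 2414 Gregorian, JDN 2602872.
2602872 ≡ 6 (mod 7); counting from Monday = 0 gives Sunday.

Sunday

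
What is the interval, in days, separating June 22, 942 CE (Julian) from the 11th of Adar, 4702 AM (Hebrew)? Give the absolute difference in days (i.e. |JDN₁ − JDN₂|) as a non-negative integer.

111

JDN of the first date = 2065296.
JDN of the second date = 2065185.
|2065185 − 2065296| = 111.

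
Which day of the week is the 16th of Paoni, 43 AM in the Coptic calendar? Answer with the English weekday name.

Saturday

In the proleptic Gregorian calendar this is 11 June 327 (JDN 1840655).
JDN 1840655 mod 7 = 5, and JDN 0 was a Monday, so this is a Saturday.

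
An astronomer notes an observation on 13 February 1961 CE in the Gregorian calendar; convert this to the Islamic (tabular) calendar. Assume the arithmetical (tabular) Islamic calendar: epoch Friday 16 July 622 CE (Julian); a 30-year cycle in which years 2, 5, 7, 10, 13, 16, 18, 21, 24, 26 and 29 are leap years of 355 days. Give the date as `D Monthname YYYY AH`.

26 Sha'ban 1380 AH

Both dates share Julian Day Number 2437344; in the tabular Islamic calendar that is 26 Sha'ban 1380 AH.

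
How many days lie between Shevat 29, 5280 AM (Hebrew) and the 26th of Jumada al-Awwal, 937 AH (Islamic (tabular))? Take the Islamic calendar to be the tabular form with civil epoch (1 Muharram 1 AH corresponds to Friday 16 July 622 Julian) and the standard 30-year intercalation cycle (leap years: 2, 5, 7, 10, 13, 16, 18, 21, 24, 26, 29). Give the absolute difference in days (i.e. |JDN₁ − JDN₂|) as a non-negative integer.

JDN of the first date = 2276256.
JDN of the second date = 2280270.
|2280270 − 2276256| = 4014.

4014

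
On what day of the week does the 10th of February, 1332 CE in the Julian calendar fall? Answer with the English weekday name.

Monday

Equivalently 18 February 1332 Gregorian, JDN 2207611.
JDN 2207611 mod 7 = 0, and JDN 0 was a Monday, so this is a Monday.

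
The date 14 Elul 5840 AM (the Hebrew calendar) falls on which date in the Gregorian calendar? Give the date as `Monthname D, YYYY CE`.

Both dates share Julian Day Number 2481006; in the Gregorian calendar that is 29 August 2080 CE.

August 29, 2080 CE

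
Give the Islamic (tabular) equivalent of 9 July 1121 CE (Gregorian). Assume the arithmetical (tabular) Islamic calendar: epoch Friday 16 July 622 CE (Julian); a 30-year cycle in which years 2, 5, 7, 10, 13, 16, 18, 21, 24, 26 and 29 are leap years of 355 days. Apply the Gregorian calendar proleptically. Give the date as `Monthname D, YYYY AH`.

Julian Day Number of the source date = 2130686.
Converting JDN 2130686 to the tabular Islamic calendar gives 14 Rabi' al-Thani 515 AH.

Rabi' al-Thani 14, 515 AH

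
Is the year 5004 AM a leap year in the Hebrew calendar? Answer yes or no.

no

Hebrew year 5004 is year 7 of its 19-year Metonic cycle; leap years are at positions 3, 6, 8, 11, 14, 17, 19, so it is a common year (12 months).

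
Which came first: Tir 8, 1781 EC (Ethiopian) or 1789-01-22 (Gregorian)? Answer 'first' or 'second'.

Converting both to JDN: 2374493 vs 2374501; the smaller is the first.

first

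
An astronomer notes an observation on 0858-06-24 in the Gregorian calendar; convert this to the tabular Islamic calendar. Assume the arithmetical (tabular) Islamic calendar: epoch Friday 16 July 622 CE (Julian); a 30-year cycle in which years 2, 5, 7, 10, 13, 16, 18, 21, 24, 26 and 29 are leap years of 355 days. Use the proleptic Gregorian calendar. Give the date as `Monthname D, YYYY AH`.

Both dates share Julian Day Number 2034613; in the tabular Islamic calendar that is 4 Rabi' al-Awwal 244 AH.

Rabi' al-Awwal 4, 244 AH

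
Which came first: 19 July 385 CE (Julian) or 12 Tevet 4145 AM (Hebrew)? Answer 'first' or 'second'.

The two dates have Julian Day Numbers 1861879 and 1861660 respectively.
Since 1861660 < 1861879, the second date comes first.

second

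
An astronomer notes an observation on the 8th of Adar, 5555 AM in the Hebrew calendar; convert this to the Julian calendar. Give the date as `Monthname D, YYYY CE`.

February 16, 1795 CE

The source date corresponds to 27 February 1795 in the Gregorian calendar (JDN 2376728).
That day falls on 16 February 1795 CE in the Julian calendar.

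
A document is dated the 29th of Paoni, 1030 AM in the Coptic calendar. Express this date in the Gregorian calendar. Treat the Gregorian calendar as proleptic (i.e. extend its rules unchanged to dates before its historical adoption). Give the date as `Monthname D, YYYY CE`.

July 1, 1314 CE

Julian Day Number of the source date = 2201170.
Converting JDN 2201170 to the Gregorian calendar gives 1 July 1314 CE.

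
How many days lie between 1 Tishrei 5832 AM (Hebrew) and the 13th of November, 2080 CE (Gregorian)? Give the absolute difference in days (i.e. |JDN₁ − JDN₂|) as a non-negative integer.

3338

First date → JDN 2477744; second date → JDN 2481082.
The interval is |2477744 − 2481082| = 3338 days.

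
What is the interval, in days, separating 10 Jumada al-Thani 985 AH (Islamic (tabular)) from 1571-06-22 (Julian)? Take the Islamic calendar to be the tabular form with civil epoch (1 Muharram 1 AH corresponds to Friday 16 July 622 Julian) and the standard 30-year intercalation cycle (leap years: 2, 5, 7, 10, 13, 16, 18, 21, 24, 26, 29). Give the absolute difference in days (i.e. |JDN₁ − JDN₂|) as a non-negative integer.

2256

JDN of the first date = 2297294.
JDN of the second date = 2295038.
|2295038 − 2297294| = 2256.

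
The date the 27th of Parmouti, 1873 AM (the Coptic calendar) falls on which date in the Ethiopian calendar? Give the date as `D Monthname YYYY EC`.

27 Miyazya 2149 EC

Both dates share Julian Day Number 2509014; in the Ethiopian calendar that is 27 Miyazya 2149 EC.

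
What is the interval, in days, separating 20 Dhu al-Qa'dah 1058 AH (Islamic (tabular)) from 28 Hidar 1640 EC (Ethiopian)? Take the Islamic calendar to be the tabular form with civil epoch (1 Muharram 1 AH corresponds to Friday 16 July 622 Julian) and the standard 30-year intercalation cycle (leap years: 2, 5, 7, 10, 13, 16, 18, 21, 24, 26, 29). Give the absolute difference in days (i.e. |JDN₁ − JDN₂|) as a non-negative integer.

First date → JDN 2323320; second date → JDN 2322953.
The interval is |2323320 − 2322953| = 367 days.

367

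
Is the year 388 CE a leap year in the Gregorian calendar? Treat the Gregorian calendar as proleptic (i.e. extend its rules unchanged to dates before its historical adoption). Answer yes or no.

yes

388 is divisible by 4 and not by 100, so it is a leap year.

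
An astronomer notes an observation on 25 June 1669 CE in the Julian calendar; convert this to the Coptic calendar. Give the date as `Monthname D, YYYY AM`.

Epip 1, 1385 AM

Julian Day Number of the source date = 2330836.
Converting JDN 2330836 to the Coptic calendar gives 1 Epip 1385 AM.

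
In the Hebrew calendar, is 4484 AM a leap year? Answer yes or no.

yes

Hebrew year 4484 is year 19 of its 19-year Metonic cycle; leap years are at positions 3, 6, 8, 11, 14, 17, 19, so it is a leap year (13 months).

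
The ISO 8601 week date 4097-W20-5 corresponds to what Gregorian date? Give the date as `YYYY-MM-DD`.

ISO week 1 of 4097 is the week containing the first Thursday of 4097.
Week 20, day 5 (Friday) lands on 4097-05-17.

4097-05-17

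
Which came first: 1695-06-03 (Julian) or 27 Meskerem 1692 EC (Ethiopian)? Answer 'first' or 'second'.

first

First date → JDN 2340310; second date → JDN 2341885.
JDN 2340310 < JDN 2341885, so the first date is earlier.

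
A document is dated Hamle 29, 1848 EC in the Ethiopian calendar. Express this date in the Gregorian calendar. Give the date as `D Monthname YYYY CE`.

4 August 1856 CE

Julian Day Number of the source date = 2399166.
Converting JDN 2399166 to the Gregorian calendar gives 4 August 1856 CE.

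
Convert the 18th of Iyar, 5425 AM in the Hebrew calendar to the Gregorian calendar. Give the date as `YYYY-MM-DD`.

1665-05-03

Both dates share Julian Day Number 2329312; in the Gregorian calendar that is 3 May 1665 CE.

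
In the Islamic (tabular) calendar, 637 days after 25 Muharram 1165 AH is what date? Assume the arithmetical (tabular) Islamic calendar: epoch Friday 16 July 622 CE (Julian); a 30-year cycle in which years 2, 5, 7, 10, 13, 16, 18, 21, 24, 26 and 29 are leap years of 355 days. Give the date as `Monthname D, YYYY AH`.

Dhu al-Qa'dah 13, 1166 AH

JDN of 25 Muharram 1165 AH = 2360947.
2360947 + 637 = 2361584.
JDN 2361584 in the tabular Islamic calendar is Dhu al-Qa'dah 13, 1166 AH.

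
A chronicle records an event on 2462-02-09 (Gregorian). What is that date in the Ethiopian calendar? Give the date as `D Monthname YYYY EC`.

Julian Day Number of the source date = 2620327.
Converting JDN 2620327 to the Ethiopian calendar gives 29 Tir 2454 EC.

29 Tir 2454 EC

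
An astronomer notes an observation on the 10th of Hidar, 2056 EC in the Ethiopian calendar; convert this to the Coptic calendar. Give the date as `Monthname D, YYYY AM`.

Hathor 10, 1780 AM

Both dates share Julian Day Number 2474879; in the Coptic calendar that is 10 Hathor 1780 AM.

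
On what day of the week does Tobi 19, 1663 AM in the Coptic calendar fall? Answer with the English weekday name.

Monday

In the Gregorian calendar this is 27 January 1947 (JDN 2432213).
JDN 2432213 mod 7 = 0, and JDN 0 was a Monday, so this is a Monday.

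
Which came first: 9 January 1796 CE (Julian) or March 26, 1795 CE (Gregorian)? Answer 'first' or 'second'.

second

The two dates have Julian Day Numbers 2377055 and 2376755 respectively.
Since 2376755 < 2377055, the second date comes first.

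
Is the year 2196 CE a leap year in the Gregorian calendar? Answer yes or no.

2196 is divisible by 4 and not by 100, so it is a leap year.

yes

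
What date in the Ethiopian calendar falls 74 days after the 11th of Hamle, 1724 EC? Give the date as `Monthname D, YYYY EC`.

Meskerem 20, 1725 EC

Counting 74 days forward from JDN 2353857 reaches JDN 2353931, which is Meskerem 20, 1725 EC.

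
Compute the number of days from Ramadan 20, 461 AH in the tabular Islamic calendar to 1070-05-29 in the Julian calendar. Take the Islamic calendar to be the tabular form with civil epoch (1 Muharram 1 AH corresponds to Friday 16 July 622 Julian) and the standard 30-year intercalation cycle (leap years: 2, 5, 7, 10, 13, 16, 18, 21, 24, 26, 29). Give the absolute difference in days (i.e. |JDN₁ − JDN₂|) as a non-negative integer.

JDN of the first date = 2111704.
JDN of the second date = 2112024.
|2112024 − 2111704| = 320.

320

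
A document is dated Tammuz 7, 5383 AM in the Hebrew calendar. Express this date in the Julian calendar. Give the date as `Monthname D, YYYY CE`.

June 25, 1623 CE

Julian Day Number of the source date = 2314034.
Converting JDN 2314034 to the Julian calendar gives 25 June 1623 CE.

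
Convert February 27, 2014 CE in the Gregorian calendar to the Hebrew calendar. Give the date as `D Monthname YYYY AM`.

Julian Day Number of the source date = 2456716.
Converting JDN 2456716 to the Hebrew calendar gives 27 Adar I 5774 AM.

27 Adar I 5774 AM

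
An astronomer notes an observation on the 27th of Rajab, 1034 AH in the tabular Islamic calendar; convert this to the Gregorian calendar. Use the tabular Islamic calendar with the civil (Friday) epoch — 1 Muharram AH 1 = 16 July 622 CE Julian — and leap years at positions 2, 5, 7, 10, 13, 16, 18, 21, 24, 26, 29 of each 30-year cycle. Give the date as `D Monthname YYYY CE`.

Julian Day Number of the source date = 2314704.
Converting JDN 2314704 to the Gregorian calendar gives 5 May 1625 CE.

5 May 1625 CE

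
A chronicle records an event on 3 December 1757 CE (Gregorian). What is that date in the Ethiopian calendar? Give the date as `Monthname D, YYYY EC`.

Both dates share Julian Day Number 2363128; in the Ethiopian calendar that is 26 Hidar 1750 EC.

Hidar 26, 1750 EC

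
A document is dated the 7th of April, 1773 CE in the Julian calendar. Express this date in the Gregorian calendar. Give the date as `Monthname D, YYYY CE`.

April 18, 1773 CE

The Julian–Gregorian offset here is 11 days (Julian trailing).
7 April 1773 Julian + 11 days → 18 April 1773 Gregorian.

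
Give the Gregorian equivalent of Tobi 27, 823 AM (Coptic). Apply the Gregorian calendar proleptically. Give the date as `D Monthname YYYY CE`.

29 January 1107 CE

Julian Day Number of the source date = 2125411.
Converting JDN 2125411 to the Gregorian calendar gives 29 January 1107 CE.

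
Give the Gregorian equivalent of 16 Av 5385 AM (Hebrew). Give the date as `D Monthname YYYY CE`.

Julian Day Number of the source date = 2314810.
Converting JDN 2314810 to the Gregorian calendar gives 19 August 1625 CE.

19 August 1625 CE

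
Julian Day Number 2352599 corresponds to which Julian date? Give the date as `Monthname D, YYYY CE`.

January 24, 1729 CE

JDN 2352599 is 4 February 1729 in the Gregorian calendar.
In the Julian calendar that day is January 24, 1729 CE.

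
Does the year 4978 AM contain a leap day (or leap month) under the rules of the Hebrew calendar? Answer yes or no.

Hebrew year 4978 is year 19 of its 19-year Metonic cycle; leap years are at positions 3, 6, 8, 11, 14, 17, 19, so it is a leap year (13 months).

yes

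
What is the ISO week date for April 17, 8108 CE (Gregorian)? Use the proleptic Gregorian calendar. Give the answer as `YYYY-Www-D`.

The weekday is Tuesday (ISO weekday 2).
That Tuesday belongs to ISO week 16 of ISO year 8108.

8108-W16-2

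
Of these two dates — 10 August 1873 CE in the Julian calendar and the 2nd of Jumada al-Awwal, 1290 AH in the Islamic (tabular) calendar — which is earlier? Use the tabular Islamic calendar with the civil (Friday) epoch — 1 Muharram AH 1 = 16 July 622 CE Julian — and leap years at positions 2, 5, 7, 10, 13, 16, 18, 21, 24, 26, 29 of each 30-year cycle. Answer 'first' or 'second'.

second

The two dates have Julian Day Numbers 2405393 and 2405338 respectively.
Since 2405338 < 2405393, the second date comes first.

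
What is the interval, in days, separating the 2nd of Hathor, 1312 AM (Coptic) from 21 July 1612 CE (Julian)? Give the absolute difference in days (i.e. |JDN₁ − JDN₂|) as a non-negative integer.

6109

JDN of the first date = 2303934.
JDN of the second date = 2310043.
|2310043 − 2303934| = 6109.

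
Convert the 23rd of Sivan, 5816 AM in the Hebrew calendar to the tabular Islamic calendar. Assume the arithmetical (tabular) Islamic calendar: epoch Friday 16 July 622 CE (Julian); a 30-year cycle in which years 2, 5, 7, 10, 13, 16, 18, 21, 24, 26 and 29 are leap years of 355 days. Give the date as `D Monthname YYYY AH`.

Julian Day Number of the source date = 2472157.
Converting JDN 2472157 to the tabular Islamic calendar gives 23 Dhu al-Qa'dah 1478 AH.

23 Dhu al-Qa'dah 1478 AH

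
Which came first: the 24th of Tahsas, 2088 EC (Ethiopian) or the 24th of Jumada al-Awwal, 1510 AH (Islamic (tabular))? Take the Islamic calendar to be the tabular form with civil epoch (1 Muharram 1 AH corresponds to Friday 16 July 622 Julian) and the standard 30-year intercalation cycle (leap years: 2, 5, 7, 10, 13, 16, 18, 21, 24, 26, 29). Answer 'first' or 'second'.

second

Converting both to JDN: 2486611 vs 2483320; the smaller is the second.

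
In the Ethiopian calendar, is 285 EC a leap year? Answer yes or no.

285 mod 4 = 1; in the Ethiopian calendar a year is leap when year mod 4 = 3, so it is a common year.

no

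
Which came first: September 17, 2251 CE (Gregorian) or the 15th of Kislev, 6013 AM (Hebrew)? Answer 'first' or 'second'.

first

The two dates have Julian Day Numbers 2543480 and 2543937 respectively.
Since 2543480 < 2543937, the first date comes first.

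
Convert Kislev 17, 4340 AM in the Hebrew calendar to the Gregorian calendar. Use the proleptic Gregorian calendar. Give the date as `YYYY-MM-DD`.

0579-11-24

Julian Day Number of the source date = 1932863.
Converting JDN 1932863 to the Gregorian calendar gives 24 November 579 CE.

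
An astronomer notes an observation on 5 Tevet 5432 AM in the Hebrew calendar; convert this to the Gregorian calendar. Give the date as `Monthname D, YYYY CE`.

December 6, 1671 CE

Both dates share Julian Day Number 2331720; in the Gregorian calendar that is 6 December 1671 CE.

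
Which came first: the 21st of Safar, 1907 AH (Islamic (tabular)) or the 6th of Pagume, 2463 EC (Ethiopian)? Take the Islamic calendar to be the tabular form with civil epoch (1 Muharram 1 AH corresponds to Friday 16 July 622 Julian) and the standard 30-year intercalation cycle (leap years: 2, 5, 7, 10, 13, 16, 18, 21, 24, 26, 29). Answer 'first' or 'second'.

second

Converting both to JDN: 2623913 vs 2623831; the smaller is the second.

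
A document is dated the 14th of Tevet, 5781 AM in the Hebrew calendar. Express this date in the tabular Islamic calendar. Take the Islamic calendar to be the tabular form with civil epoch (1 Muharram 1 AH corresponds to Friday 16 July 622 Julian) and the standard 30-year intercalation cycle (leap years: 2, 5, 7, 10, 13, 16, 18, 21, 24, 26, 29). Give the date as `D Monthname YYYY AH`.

14 Jumada al-Awwal 1442 AH

Both dates share Julian Day Number 2459213; in the tabular Islamic calendar that is 14 Jumada al-Awwal 1442 AH.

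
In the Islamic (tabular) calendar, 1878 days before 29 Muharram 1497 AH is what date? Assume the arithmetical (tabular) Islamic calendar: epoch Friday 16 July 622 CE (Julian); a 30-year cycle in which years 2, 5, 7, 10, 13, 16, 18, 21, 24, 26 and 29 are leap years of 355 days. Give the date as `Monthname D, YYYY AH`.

JDN of 29 Muharram 1497 AH = 2478601.
2478601 − 1878 = 2476723.
JDN 2476723 in the tabular Islamic calendar is Shawwal 12, 1491 AH.

Shawwal 12, 1491 AH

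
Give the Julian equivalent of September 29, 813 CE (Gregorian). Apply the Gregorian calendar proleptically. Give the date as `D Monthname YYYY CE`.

At this point the Julian calendar is 4 days behind the Gregorian.
29 September 813 Gregorian − 4 days → 25 September 813 Julian.

25 September 813 CE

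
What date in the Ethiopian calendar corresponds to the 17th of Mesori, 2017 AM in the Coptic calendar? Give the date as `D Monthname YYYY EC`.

The source date corresponds to 26 August 2301 in the Gregorian calendar (JDN 2561720).
That day falls on 17 Nehase 2293 EC in the Ethiopian calendar.

17 Nehase 2293 EC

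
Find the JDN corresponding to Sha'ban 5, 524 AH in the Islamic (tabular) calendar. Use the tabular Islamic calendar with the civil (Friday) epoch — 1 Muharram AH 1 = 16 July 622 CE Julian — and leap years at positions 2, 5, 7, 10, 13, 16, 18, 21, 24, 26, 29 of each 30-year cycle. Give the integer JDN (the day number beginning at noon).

2133985

Equivalently 21 July 1130 (proleptic Gregorian).
JDN 2400001 is 17 November 1858 CE (Gregorian), MJD 0; the target day is −266016 days from there, so JDN = 2133985.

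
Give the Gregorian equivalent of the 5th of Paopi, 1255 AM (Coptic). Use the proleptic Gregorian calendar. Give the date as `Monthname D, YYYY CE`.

Both dates share Julian Day Number 2283087; in the Gregorian calendar that is 12 October 1538 CE.

October 12, 1538 CE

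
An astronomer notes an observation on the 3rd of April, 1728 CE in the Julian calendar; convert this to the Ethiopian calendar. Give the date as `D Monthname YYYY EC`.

Both dates share Julian Day Number 2352303; in the Ethiopian calendar that is 8 Miyazya 1720 EC.

8 Miyazya 1720 EC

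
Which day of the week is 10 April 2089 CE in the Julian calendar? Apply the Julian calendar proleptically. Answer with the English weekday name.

This is JDN 2484165 (23 April 2089 Gregorian).
2484165 ≡ 5 (mod 7); counting from Monday = 0 gives Saturday.

Saturday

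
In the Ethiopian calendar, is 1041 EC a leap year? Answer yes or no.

no

1041 mod 4 = 1; in the Ethiopian calendar a year is leap when year mod 4 = 3, so it is a common year.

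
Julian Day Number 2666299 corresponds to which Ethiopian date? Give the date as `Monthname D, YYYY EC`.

JDN 2666299 is 23 December 2587 in the Gregorian calendar.
In the Ethiopian calendar that day is Tahsas 9, 2580 EC.

Tahsas 9, 2580 EC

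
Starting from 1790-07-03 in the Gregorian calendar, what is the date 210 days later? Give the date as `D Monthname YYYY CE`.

29 January 1791 CE

JDN of 1790-07-03 = 2375028.
2375028 + 210 = 2375238.
JDN 2375238 in the Gregorian calendar is 29 January 1791 CE.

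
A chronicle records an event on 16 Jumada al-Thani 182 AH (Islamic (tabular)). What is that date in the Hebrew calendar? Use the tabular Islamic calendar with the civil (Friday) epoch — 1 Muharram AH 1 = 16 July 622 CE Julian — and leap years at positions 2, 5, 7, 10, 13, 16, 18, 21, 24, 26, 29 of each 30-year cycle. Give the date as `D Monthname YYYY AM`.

18 Av 4558 AM

Both dates share Julian Day Number 2012743; in the Hebrew calendar that is 18 Av 4558 AM.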